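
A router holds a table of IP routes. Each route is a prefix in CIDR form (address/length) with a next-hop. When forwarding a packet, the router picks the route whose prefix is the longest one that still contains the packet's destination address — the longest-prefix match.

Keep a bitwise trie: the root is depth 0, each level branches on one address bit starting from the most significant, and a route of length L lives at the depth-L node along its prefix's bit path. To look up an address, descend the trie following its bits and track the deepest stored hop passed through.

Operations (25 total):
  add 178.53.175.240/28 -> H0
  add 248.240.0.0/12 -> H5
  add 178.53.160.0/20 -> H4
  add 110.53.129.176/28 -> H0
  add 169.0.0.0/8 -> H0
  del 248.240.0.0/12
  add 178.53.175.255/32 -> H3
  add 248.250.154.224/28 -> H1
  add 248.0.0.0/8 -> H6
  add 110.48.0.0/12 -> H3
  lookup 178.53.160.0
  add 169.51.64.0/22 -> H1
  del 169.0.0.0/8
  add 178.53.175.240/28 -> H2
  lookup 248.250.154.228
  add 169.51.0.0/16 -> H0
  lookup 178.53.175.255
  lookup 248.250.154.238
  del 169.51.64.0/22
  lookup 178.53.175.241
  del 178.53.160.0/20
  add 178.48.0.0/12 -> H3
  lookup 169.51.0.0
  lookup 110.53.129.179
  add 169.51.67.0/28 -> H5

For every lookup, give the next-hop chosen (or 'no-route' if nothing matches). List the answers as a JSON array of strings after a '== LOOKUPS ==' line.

Trace:
  add 178.53.175.240/28 -> H0 at depth 28
  add 248.240.0.0/12 -> H5 at depth 12
  add 178.53.160.0/20 -> H4 at depth 20
  add 110.53.129.176/28 -> H0 at depth 28
  add 169.0.0.0/8 -> H0 at depth 8
  - 248.240.0.0/12 clear@12
  add 178.53.175.255/32 -> H3 at depth 32
  add 248.250.154.224/28 -> H1 at depth 28
  add 248.0.0.0/8 -> H6 at depth 8
  add 110.48.0.0/12 -> H3 at depth 12
  lookup 178.53.160.0: bits 10110010001101011010 walk d0:-→d1:-→d2:-→d3:-→d4:-→d5:-→d6:-→d7:-→d8:-→d9:-→d10:-→d11:-→d12:-→d13:-→d14:-→d15:-→d16:-→d17:-→d18:-→d19:-→d20:H4 -> H4
  add 169.51.64.0/22 -> H1 at depth 22
  - 169.0.0.0/8 clear@8
  add 178.53.175.240/28 -> H2 at depth 28
  lookup 248.250.154.228: bits 1111100011111010100110101110 walk d0:-→d1:-→d2:-→d3:-→d4:-→d5:-→d6:-→d7:-→d8:H6→d9:-→d10:-→d11:-→d12:-→d13:-→d14:-→d15:-→d16:-→d17:-→d18:-→d19:-→d20:-→d21:-→d22:-→d23:-→d24:-→d25:-→d26:-→d27:-→d28:H1 -> H1
  add 169.51.0.0/16 -> H0 at depth 16
  lookup 178.53.175.255: bits 10110010001101011010111111111111 walk d0:-→d1:-→d2:-→d3:-→d4:-→d5:-→d6:-→d7:-→d8:-→d9:-→d10:-→d11:-→d12:-→d13:-→d14:-→d15:-→d16:-→d17:-→d18:-→d19:-→d20:H4→d21:-→d22:-→d23:-→d24:-→d25:-→d26:-→d27:-→d28:H2→d29:-→d30:-→d31:-→d32:H3 -> H3
  lookup 248.250.154.238: bits 1111100011111010100110101110 walk d0:-→d1:-→d2:-→d3:-→d4:-→d5:-→d6:-→d7:-→d8:H6→d9:-→d10:-→d11:-→d12:-→d13:-→d14:-→d15:-→d16:-→d17:-→d18:-→d19:-→d20:-→d21:-→d22:-→d23:-→d24:-→d25:-→d26:-→d27:-→d28:H1 -> H1
  - 169.51.64.0/22 clear@22
  lookup 178.53.175.241: bits 1011001000110101101011111111 walk d0:-→d1:-→d2:-→d3:-→d4:-→d5:-→d6:-→d7:-→d8:-→d9:-→d10:-→d11:-→d12:-→d13:-→d14:-→d15:-→d16:-→d17:-→d18:-→d19:-→d20:H4→d21:-→d22:-→d23:-→d24:-→d25:-→d26:-→d27:-→d28:H2 -> H2
  - 178.53.160.0/20 clear@20
  add 178.48.0.0/12 -> H3 at depth 12
  lookup 169.51.0.0: bits 10101001001100110 walk d0:-→d1:-→d2:-→d3:-→d4:-→d5:-→d6:-→d7:-→d8:-→d9:-→d10:-→d11:-→d12:-→d13:-→d14:-→d15:-→d16:H0→d17:- -> H0
  lookup 110.53.129.179: bits 0110111000110101100000011011 walk d0:-→d1:-→d2:-→d3:-→d4:-→d5:-→d6:-→d7:-→d8:-→d9:-→d10:-→d11:-→d12:H3→d13:-→d14:-→d15:-→d16:-→d17:-→d18:-→d19:-→d20:-→d21:-→d22:-→d23:-→d24:-→d25:-→d26:-→d27:-→d28:H0 -> H0
  add 169.51.67.0/28 -> H5 at depth 28

== LOOKUPS ==
["H4","H1","H3","H1","H2","H0","H0"]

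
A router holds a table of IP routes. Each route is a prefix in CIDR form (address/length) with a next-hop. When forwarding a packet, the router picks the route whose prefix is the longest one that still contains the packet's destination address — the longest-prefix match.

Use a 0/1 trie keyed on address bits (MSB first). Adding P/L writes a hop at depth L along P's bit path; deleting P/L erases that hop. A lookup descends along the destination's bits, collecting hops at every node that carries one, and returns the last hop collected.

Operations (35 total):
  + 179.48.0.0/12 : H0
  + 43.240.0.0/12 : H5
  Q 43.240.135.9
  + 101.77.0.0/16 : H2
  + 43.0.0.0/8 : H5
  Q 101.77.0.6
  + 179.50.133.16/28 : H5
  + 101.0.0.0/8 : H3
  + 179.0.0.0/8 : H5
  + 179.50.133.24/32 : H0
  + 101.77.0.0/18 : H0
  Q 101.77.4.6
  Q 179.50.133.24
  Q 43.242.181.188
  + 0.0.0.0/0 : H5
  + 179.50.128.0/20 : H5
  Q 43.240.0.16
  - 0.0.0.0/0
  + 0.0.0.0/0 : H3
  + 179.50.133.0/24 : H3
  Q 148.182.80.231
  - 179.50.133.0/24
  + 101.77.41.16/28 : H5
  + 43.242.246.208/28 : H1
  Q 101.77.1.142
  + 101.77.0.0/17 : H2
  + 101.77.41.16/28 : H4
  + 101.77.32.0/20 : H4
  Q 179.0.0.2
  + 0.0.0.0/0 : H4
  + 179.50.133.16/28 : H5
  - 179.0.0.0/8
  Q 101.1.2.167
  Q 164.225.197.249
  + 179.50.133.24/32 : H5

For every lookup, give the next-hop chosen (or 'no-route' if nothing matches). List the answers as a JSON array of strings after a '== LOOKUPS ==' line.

Trace:
  + 179.48.0.0/12 (H0) depth=12
  + 43.240.0.0/12 (H5) depth=12
  Q 43.240.135.9: descend 001010111111 ; hops seen [H5] ; pick H5
  + 101.77.0.0/16 (H2) depth=16
  + 43.0.0.0/8 (H5) depth=8
  Q 101.77.0.6: descend 0110010101001101 ; hops seen [H2] ; pick H2
  + 179.50.133.16/28 (H5) depth=28
  + 101.0.0.0/8 (H3) depth=8
  + 179.0.0.0/8 (H5) depth=8
  + 179.50.133.24/32 (H0) depth=32
  + 101.77.0.0/18 (H0) depth=18
  Q 101.77.4.6: descend 011001010100110100 ; hops seen [H3,H2,H0] ; pick H0
  Q 179.50.133.24: descend 10110011001100101000010100011000 ; hops seen [H5,H0,H5,H0] ; pick H0
  Q 43.242.181.188: descend 001010111111 ; hops seen [H5,H5] ; pick H5
  + 0.0.0.0/0 (H5) depth=0
  + 179.50.128.0/20 (H5) depth=20
  Q 43.240.0.16: descend 001010111111 ; hops seen [H5,H5,H5] ; pick H5
  del 0.0.0.0/0 (clear depth 0)
  + 0.0.0.0/0 (H3) depth=0
  + 179.50.133.0/24 (H3) depth=24
  Q 148.182.80.231: descend 10 ; hops seen [H3] ; pick H3
  del 179.50.133.0/24 (clear depth 24)
  + 101.77.41.16/28 (H5) depth=28
  + 43.242.246.208/28 (H1) depth=28
  Q 101.77.1.142: descend 011001010100110100 ; hops seen [H3,H3,H2,H0] ; pick H0
  + 101.77.0.0/17 (H2) depth=17
  + 101.77.41.16/28 (H4) depth=28
  + 101.77.32.0/20 (H4) depth=20
  Q 179.0.0.2: descend 1011001100 ; hops seen [H3,H5] ; pick H5
  + 0.0.0.0/0 (H4) depth=0
  + 179.50.133.16/28 (H5) depth=28
  del 179.0.0.0/8 (clear depth 8)
  Q 101.1.2.167: descend 011001010 ; hops seen [H4,H3] ; pick H3
  Q 164.225.197.249: descend 101 ; hops seen [H4] ; pick H4
  + 179.50.133.24/32 (H5) depth=32

== LOOKUPS ==
["H5","H2","H0","H0","H5","H5","H3","H0","H5","H3","H4"]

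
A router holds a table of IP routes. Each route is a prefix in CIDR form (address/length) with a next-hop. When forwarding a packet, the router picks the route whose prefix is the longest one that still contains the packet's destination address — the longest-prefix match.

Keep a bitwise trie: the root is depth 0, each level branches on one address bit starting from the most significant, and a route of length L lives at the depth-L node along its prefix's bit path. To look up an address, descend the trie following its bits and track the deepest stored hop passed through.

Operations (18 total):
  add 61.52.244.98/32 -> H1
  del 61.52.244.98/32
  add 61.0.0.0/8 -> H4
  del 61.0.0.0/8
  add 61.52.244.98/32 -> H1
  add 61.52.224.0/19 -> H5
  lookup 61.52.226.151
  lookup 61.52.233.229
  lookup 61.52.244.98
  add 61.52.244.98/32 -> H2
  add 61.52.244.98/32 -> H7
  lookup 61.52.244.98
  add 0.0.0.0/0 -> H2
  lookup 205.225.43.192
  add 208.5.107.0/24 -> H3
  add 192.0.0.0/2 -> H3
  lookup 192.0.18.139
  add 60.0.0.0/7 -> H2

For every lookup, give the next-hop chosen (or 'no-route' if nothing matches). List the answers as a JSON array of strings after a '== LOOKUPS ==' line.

Process each operation:
  add 61.52.244.98/32 -> H1 at depth 32
  - 61.52.244.98/32 clear@32
  add 61.0.0.0/8 -> H4 at depth 8
  - 61.0.0.0/8 clear@8
  add 61.52.244.98/32 -> H1 at depth 32
  add 61.52.224.0/19 -> H5 at depth 19
  ? 61.52.226.151  path d0:-→d1:-→d2:-→d3:-→d4:-→d5:-→d6:-→d7:-→d8:-→d9:-→d10:-→d11:-→d12:-→d13:-→d14:-→d15:-→d16:-→d17:-→d18:-→d19:H5  best=H5
  ? 61.52.233.229  path d0:-→d1:-→d2:-→d3:-→d4:-→d5:-→d6:-→d7:-→d8:-→d9:-→d10:-→d11:-→d12:-→d13:-→d14:-→d15:-→d16:-→d17:-→d18:-→d19:H5  best=H5
  ? 61.52.244.98  path d0:-→d1:-→d2:-→d3:-→d4:-→d5:-→d6:-→d7:-→d8:-→d9:-→d10:-→d11:-→d12:-→d13:-→d14:-→d15:-→d16:-→d17:-→d18:-→d19:H5→d20:-→d21:-→d22:-→d23:-→d24:-→d25:-→d26:-→d27:-→d28:-→d29:-→d30:-→d31:-→d32:H1  best=H1
  add 61.52.244.98/32 -> H2 at depth 32
  add 61.52.244.98/32 -> H7 at depth 32
  ? 61.52.244.98  path d0:-→d1:-→d2:-→d3:-→d4:-→d5:-→d6:-→d7:-→d8:-→d9:-→d10:-→d11:-→d12:-→d13:-→d14:-→d15:-→d16:-→d17:-→d18:-→d19:H5→d20:-→d21:-→d22:-→d23:-→d24:-→d25:-→d26:-→d27:-→d28:-→d29:-→d30:-→d31:-→d32:H7  best=H7
  add 0.0.0.0/0 -> H2 at depth 0
  ? 205.225.43.192  path d0:H2  best=H2
  add 208.5.107.0/24 -> H3 at depth 24
  add 192.0.0.0/2 -> H3 at depth 2
  ? 192.0.18.139  path d0:H2→d1:-→d2:H3→d3:-  best=H3
  add 60.0.0.0/7 -> H2 at depth 7

== LOOKUPS ==
["H5","H5","H1","H7","H2","H3"]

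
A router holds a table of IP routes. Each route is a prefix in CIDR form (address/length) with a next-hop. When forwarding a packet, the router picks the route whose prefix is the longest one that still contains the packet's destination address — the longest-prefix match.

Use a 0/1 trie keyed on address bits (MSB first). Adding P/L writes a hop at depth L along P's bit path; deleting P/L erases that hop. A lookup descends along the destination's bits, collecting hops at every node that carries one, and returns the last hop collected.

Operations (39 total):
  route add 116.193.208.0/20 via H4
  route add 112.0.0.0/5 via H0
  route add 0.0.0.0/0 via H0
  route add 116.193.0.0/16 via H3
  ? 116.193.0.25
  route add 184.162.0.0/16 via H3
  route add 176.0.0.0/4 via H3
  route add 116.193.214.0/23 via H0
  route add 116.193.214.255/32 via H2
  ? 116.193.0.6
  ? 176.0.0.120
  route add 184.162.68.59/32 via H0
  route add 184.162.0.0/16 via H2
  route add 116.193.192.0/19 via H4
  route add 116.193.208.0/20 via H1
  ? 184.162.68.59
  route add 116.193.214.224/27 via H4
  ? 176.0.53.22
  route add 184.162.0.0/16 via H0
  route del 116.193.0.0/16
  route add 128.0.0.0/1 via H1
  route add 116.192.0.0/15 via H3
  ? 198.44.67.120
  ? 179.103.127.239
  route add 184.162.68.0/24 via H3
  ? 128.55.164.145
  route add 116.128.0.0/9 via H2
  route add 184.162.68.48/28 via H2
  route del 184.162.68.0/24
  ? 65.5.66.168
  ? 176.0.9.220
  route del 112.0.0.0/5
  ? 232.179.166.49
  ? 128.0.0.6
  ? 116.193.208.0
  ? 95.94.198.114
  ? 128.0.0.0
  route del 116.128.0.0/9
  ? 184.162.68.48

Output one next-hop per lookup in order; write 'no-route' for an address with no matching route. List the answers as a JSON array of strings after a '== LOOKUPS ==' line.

Apply in order:
  add 116.193.208.0/20 -> H4 at depth 20
  add 112.0.0.0/5 -> H0 at depth 5
  add 0.0.0.0/0 -> H0 at depth 0
  add 116.193.0.0/16 -> H3 at depth 16
  ? 116.193.0.25  path d0:H0→d1:-→d2:-→d3:-→d4:-→d5:H0→d6:-→d7:-→d8:-→d9:-→d10:-→d11:-→d12:-→d13:-→d14:-→d15:-→d16:H3  best=H3
  add 184.162.0.0/16 -> H3 at depth 16
  add 176.0.0.0/4 -> H3 at depth 4
  add 116.193.214.0/23 -> H0 at depth 23
  add 116.193.214.255/32 -> H2 at depth 32
  ? 116.193.0.6  path d0:H0→d1:-→d2:-→d3:-→d4:-→d5:H0→d6:-→d7:-→d8:-→d9:-→d10:-→d11:-→d12:-→d13:-→d14:-→d15:-→d16:H3  best=H3
  ? 176.0.0.120  path d0:H0→d1:-→d2:-→d3:-→d4:H3  best=H3
  add 184.162.68.59/32 -> H0 at depth 32
  add 184.162.0.0/16 -> H2 at depth 16
  add 116.193.192.0/19 -> H4 at depth 19
  add 116.193.208.0/20 -> H1 at depth 20
  ? 184.162.68.59  path d0:H0→d1:-→d2:-→d3:-→d4:H3→d5:-→d6:-→d7:-→d8:-→d9:-→d10:-→d11:-→d12:-→d13:-→d14:-→d15:-→d16:H2→d17:-→d18:-→d19:-→d20:-→d21:-→d22:-→d23:-→d24:-→d25:-→d26:-→d27:-→d28:-→d29:-→d30:-→d31:-→d32:H0  best=H0
  add 116.193.214.224/27 -> H4 at depth 27
  ? 176.0.53.22  path d0:H0→d1:-→d2:-→d3:-→d4:H3  best=H3
  add 184.162.0.0/16 -> H0 at depth 16
  - 116.193.0.0/16 clear@16
  add 128.0.0.0/1 -> H1 at depth 1
  add 116.192.0.0/15 -> H3 at depth 15
  ? 198.44.67.120  path d0:H0→d1:H1  best=H1
  ? 179.103.127.239  path d0:H0→d1:H1→d2:-→d3:-→d4:H3  best=H3
  add 184.162.68.0/24 -> H3 at depth 24
  ? 128.55.164.145  path d0:H0→d1:H1→d2:-  best=H1
  add 116.128.0.0/9 -> H2 at depth 9
  add 184.162.68.48/28 -> H2 at depth 28
  - 184.162.68.0/24 clear@24
  ? 65.5.66.168  path d0:H0→d1:-→d2:-  best=H0
  ? 176.0.9.220  path d0:H0→d1:H1→d2:-→d3:-→d4:H3  best=H3
  - 112.0.0.0/5 clear@5
  ? 232.179.166.49  path d0:H0→d1:H1  best=H1
  ? 128.0.0.6  path d0:H0→d1:H1→d2:-  best=H1
  ? 116.193.208.0  path d0:H0→d1:-→d2:-→d3:-→d4:-→d5:-→d6:-→d7:-→d8:-→d9:H2→d10:-→d11:-→d12:-→d13:-→d14:-→d15:H3→d16:-→d17:-→d18:-→d19:H4→d20:H1→d21:-  best=H1
  ? 95.94.198.114  path d0:H0→d1:-→d2:-  best=H0
  ? 128.0.0.0  path d0:H0→d1:H1→d2:-  best=H1
  - 116.128.0.0/9 clear@9
  ? 184.162.68.48  path d0:H0→d1:H1→d2:-→d3:-→d4:H3→d5:-→d6:-→d7:-→d8:-→d9:-→d10:-→d11:-→d12:-→d13:-→d14:-→d15:-→d16:H0→d17:-→d18:-→d19:-→d20:-→d21:-→d22:-→d23:-→d24:-→d25:-→d26:-→d27:-→d28:H2  best=H2

== LOOKUPS ==
["H3","H3","H3","H0","H3","H1","H3","H1","H0","H3","H1","H1","H1","H0","H1","H2"]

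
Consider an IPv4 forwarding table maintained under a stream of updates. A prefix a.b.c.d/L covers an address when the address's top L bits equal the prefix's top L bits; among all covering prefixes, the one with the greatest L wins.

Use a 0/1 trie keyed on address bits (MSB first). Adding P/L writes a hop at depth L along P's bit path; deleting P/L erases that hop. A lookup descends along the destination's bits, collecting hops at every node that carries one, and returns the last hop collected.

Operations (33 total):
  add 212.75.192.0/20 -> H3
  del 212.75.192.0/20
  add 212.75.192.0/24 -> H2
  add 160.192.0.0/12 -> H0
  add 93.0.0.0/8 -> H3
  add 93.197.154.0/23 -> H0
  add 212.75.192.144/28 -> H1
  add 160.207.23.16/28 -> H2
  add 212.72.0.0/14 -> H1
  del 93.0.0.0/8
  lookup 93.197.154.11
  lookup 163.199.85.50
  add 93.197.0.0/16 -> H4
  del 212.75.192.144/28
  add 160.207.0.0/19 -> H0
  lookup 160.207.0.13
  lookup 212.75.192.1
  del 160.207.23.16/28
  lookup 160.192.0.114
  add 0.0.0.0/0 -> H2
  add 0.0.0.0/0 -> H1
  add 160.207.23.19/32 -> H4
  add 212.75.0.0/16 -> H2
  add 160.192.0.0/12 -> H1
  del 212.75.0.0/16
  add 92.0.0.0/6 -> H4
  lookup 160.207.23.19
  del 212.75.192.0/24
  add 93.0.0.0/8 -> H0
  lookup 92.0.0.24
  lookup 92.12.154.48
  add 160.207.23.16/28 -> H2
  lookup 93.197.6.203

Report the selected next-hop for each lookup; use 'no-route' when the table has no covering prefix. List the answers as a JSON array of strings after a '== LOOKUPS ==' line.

Trace:
  add 212.75.192.0/20 -> H3 at depth 20
  del 212.75.192.0/20 (clear depth 20)
  add 212.75.192.0/24 -> H2 at depth 24
  add 160.192.0.0/12 -> H0 at depth 12
  add 93.0.0.0/8 -> H3 at depth 8
  add 93.197.154.0/23 -> H0 at depth 23
  add 212.75.192.144/28 -> H1 at depth 28
  add 160.207.23.16/28 -> H2 at depth 28
  add 212.72.0.0/14 -> H1 at depth 14
  del 93.0.0.0/8 (clear depth 8)
  lookup 93.197.154.11: bits 01011101110001011001101 walk d0:-→d1:-→d2:-→d3:-→d4:-→d5:-→d6:-→d7:-→d8:-→d9:-→d10:-→d11:-→d12:-→d13:-→d14:-→d15:-→d16:-→d17:-→d18:-→d19:-→d20:-→d21:-→d22:-→d23:H0 -> H0
  lookup 163.199.85.50: bits 101000 walk d0:-→d1:-→d2:-→d3:-→d4:-→d5:-→d6:- -> no-route
  add 93.197.0.0/16 -> H4 at depth 16
  del 212.75.192.144/28 (clear depth 28)
  add 160.207.0.0/19 -> H0 at depth 19
  lookup 160.207.0.13: bits 1010000011001111000 walk d0:-→d1:-→d2:-→d3:-→d4:-→d5:-→d6:-→d7:-→d8:-→d9:-→d10:-→d11:-→d12:H0→d13:-→d14:-→d15:-→d16:-→d17:-→d18:-→d19:H0 -> H0
  lookup 212.75.192.1: bits 110101000100101111000000 walk d0:-→d1:-→d2:-→d3:-→d4:-→d5:-→d6:-→d7:-→d8:-→d9:-→d10:-→d11:-→d12:-→d13:-→d14:H1→d15:-→d16:-→d17:-→d18:-→d19:-→d20:-→d21:-→d22:-→d23:-→d24:H2 -> H2
  del 160.207.23.16/28 (clear depth 28)
  lookup 160.192.0.114: bits 101000001100 walk d0:-→d1:-→d2:-→d3:-→d4:-→d5:-→d6:-→d7:-→d8:-→d9:-→d10:-→d11:-→d12:H0 -> H0
  add 0.0.0.0/0 -> H2 at depth 0
  add 0.0.0.0/0 -> H1 at depth 0
  add 160.207.23.19/32 -> H4 at depth 32
  add 212.75.0.0/16 -> H2 at depth 16
  add 160.192.0.0/12 -> H1 at depth 12
  del 212.75.0.0/16 (clear depth 16)
  add 92.0.0.0/6 -> H4 at depth 6
  lookup 160.207.23.19: bits 10100000110011110001011100010011 walk d0:H1→d1:-→d2:-→d3:-→d4:-→d5:-→d6:-→d7:-→d8:-→d9:-→d10:-→d11:-→d12:H1→d13:-→d14:-→d15:-→d16:-→d17:-→d18:-→d19:H0→d20:-→d21:-→d22:-→d23:-→d24:-→d25:-→d26:-→d27:-→d28:-→d29:-→d30:-→d31:-→d32:H4 -> H4
  del 212.75.192.0/24 (clear depth 24)
  add 93.0.0.0/8 -> H0 at depth 8
  lookup 92.0.0.24: bits 0101110 walk d0:H1→d1:-→d2:-→d3:-→d4:-→d5:-→d6:H4→d7:- -> H4
  lookup 92.12.154.48: bits 0101110 walk d0:H1→d1:-→d2:-→d3:-→d4:-→d5:-→d6:H4→d7:- -> H4
  add 160.207.23.16/28 -> H2 at depth 28
  lookup 93.197.6.203: bits 0101110111000101 walk d0:H1→d1:-→d2:-→d3:-→d4:-→d5:-→d6:H4→d7:-→d8:H0→d9:-→d10:-→d11:-→d12:-→d13:-→d14:-→d15:-→d16:H4 -> H4

== LOOKUPS ==
["H0","no-route","H0","H2","H0","H4","H4","H4","H4"]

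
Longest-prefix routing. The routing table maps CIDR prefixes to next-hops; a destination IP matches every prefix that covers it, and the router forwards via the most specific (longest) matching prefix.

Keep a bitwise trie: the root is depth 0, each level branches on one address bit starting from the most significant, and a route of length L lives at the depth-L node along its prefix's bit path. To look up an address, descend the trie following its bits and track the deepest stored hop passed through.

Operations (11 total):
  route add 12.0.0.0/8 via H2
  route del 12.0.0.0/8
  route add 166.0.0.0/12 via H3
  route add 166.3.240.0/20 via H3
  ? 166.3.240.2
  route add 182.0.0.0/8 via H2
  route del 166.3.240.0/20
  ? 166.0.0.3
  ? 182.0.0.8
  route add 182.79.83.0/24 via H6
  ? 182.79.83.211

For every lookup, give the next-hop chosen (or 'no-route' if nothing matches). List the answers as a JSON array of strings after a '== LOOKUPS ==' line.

Apply in order:
  add 12.0.0.0/8 -> H2 at depth 8
  del 12.0.0.0/8 (clear depth 8)
  add 166.0.0.0/12 -> H3 at depth 12
  add 166.3.240.0/20 -> H3 at depth 20
  ? 166.3.240.2  path d0:-→d1:-→d2:-→d3:-→d4:-→d5:-→d6:-→d7:-→d8:-→d9:-→d10:-→d11:-→d12:H3→d13:-→d14:-→d15:-→d16:-→d17:-→d18:-→d19:-→d20:H3  best=H3
  add 182.0.0.0/8 -> H2 at depth 8
  del 166.3.240.0/20 (clear depth 20)
  ? 166.0.0.3  path d0:-→d1:-→d2:-→d3:-→d4:-→d5:-→d6:-→d7:-→d8:-→d9:-→d10:-→d11:-→d12:H3→d13:-→d14:-  best=H3
  ? 182.0.0.8  path d0:-→d1:-→d2:-→d3:-→d4:-→d5:-→d6:-→d7:-→d8:H2  best=H2
  add 182.79.83.0/24 -> H6 at depth 24
  ? 182.79.83.211  path d0:-→d1:-→d2:-→d3:-→d4:-→d5:-→d6:-→d7:-→d8:H2→d9:-→d10:-→d11:-→d12:-→d13:-→d14:-→d15:-→d16:-→d17:-→d18:-→d19:-→d20:-→d21:-→d22:-→d23:-→d24:H6  best=H6

== LOOKUPS ==
["H3","H3","H2","H6"]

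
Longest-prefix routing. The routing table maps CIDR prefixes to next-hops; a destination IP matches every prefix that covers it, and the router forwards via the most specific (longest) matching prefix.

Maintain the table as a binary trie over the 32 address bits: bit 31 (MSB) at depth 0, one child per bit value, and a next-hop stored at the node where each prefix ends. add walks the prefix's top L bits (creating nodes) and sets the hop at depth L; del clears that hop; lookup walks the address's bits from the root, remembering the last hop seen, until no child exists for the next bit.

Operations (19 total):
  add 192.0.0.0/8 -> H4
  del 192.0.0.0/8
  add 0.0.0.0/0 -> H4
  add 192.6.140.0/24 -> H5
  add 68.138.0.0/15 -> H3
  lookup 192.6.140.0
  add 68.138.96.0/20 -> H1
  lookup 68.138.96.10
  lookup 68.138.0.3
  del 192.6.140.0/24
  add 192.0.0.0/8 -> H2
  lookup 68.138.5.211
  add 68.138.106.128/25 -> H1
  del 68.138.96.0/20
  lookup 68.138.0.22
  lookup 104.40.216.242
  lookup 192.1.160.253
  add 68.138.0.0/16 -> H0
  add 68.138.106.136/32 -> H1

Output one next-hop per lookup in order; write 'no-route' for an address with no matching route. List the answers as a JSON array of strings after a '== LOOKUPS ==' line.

Trace:
  + 192.0.0.0/8 (H4) depth=8
  del 192.0.0.0/8 (clear depth 8)
  + 0.0.0.0/0 (H4) depth=0
  + 192.6.140.0/24 (H5) depth=24
  + 68.138.0.0/15 (H3) depth=15
  ? 192.6.140.0  path d0:H4→d1:-→d2:-→d3:-→d4:-→d5:-→d6:-→d7:-→d8:-→d9:-→d10:-→d11:-→d12:-→d13:-→d14:-→d15:-→d16:-→d17:-→d18:-→d19:-→d20:-→d21:-→d22:-→d23:-→d24:H5  best=H5
  + 68.138.96.0/20 (H1) depth=20
  ? 68.138.96.10  path d0:H4→d1:-→d2:-→d3:-→d4:-→d5:-→d6:-→d7:-→d8:-→d9:-→d10:-→d11:-→d12:-→d13:-→d14:-→d15:H3→d16:-→d17:-→d18:-→d19:-→d20:H1  best=H1
  ? 68.138.0.3  path d0:H4→d1:-→d2:-→d3:-→d4:-→d5:-→d6:-→d7:-→d8:-→d9:-→d10:-→d11:-→d12:-→d13:-→d14:-→d15:H3→d16:-→d17:-  best=H3
  del 192.6.140.0/24 (clear depth 24)
  + 192.0.0.0/8 (H2) depth=8
  ? 68.138.5.211  path d0:H4→d1:-→d2:-→d3:-→d4:-→d5:-→d6:-→d7:-→d8:-→d9:-→d10:-→d11:-→d12:-→d13:-→d14:-→d15:H3→d16:-→d17:-  best=H3
  + 68.138.106.128/25 (H1) depth=25
  del 68.138.96.0/20 (clear depth 20)
  ? 68.138.0.22  path d0:H4→d1:-→d2:-→d3:-→d4:-→d5:-→d6:-→d7:-→d8:-→d9:-→d10:-→d11:-→d12:-→d13:-→d14:-→d15:H3→d16:-→d17:-  best=H3
  ? 104.40.216.242  path d0:H4→d1:-→d2:-  best=H4
  ? 192.1.160.253  path d0:H4→d1:-→d2:-→d3:-→d4:-→d5:-→d6:-→d7:-→d8:H2→d9:-→d10:-→d11:-→d12:-→d13:-  best=H2
  + 68.138.0.0/16 (H0) depth=16
  + 68.138.106.136/32 (H1) depth=32

== LOOKUPS ==
["H5","H1","H3","H3","H3","H4","H2"]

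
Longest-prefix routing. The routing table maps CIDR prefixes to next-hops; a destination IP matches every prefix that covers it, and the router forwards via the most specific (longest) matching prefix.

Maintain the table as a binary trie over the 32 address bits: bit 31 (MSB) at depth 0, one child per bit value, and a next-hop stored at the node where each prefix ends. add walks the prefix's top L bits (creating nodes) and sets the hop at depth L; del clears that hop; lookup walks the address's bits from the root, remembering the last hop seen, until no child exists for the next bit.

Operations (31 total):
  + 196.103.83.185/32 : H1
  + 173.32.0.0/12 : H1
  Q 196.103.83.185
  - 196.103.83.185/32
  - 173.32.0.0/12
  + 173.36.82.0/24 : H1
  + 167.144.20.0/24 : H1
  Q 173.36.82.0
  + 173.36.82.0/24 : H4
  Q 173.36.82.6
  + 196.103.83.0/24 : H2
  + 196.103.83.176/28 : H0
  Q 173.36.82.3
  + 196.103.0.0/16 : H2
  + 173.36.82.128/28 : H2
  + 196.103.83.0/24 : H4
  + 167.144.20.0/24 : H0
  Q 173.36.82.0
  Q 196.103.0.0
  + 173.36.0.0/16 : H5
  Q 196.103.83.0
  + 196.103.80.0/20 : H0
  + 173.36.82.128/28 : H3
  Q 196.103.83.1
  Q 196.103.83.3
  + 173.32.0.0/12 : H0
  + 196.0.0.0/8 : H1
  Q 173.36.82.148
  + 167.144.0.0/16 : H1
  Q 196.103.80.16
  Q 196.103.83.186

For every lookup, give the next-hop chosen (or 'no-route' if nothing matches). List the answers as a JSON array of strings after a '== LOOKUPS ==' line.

Apply in order:
  + 196.103.83.185/32 (H1) depth=32
  + 173.32.0.0/12 (H1) depth=12
  ? 196.103.83.185  path d0:-→d1:-→d2:-→d3:-→d4:-→d5:-→d6:-→d7:-→d8:-→d9:-→d10:-→d11:-→d12:-→d13:-→d14:-→d15:-→d16:-→d17:-→d18:-→d19:-→d20:-→d21:-→d22:-→d23:-→d24:-→d25:-→d26:-→d27:-→d28:-→d29:-→d30:-→d31:-→d32:H1  best=H1
  - 196.103.83.185/32 clear@32
  - 173.32.0.0/12 clear@12
  + 173.36.82.0/24 (H1) depth=24
  + 167.144.20.0/24 (H1) depth=24
  ? 173.36.82.0  path d0:-→d1:-→d2:-→d3:-→d4:-→d5:-→d6:-→d7:-→d8:-→d9:-→d10:-→d11:-→d12:-→d13:-→d14:-→d15:-→d16:-→d17:-→d18:-→d19:-→d20:-→d21:-→d22:-→d23:-→d24:H1  best=H1
  + 173.36.82.0/24 (H4) depth=24
  ? 173.36.82.6  path d0:-→d1:-→d2:-→d3:-→d4:-→d5:-→d6:-→d7:-→d8:-→d9:-→d10:-→d11:-→d12:-→d13:-→d14:-→d15:-→d16:-→d17:-→d18:-→d19:-→d20:-→d21:-→d22:-→d23:-→d24:H4  best=H4
  + 196.103.83.0/24 (H2) depth=24
  + 196.103.83.176/28 (H0) depth=28
  ? 173.36.82.3  path d0:-→d1:-→d2:-→d3:-→d4:-→d5:-→d6:-→d7:-→d8:-→d9:-→d10:-→d11:-→d12:-→d13:-→d14:-→d15:-→d16:-→d17:-→d18:-→d19:-→d20:-→d21:-→d22:-→d23:-→d24:H4  best=H4
  + 196.103.0.0/16 (H2) depth=16
  + 173.36.82.128/28 (H2) depth=28
  + 196.103.83.0/24 (H4) depth=24
  + 167.144.20.0/24 (H0) depth=24
  ? 173.36.82.0  path d0:-→d1:-→d2:-→d3:-→d4:-→d5:-→d6:-→d7:-→d8:-→d9:-→d10:-→d11:-→d12:-→d13:-→d14:-→d15:-→d16:-→d17:-→d18:-→d19:-→d20:-→d21:-→d22:-→d23:-→d24:H4  best=H4
  ? 196.103.0.0  path d0:-→d1:-→d2:-→d3:-→d4:-→d5:-→d6:-→d7:-→d8:-→d9:-→d10:-→d11:-→d12:-→d13:-→d14:-→d15:-→d16:H2→d17:-  best=H2
  + 173.36.0.0/16 (H5) depth=16
  ? 196.103.83.0  path d0:-→d1:-→d2:-→d3:-→d4:-→d5:-→d6:-→d7:-→d8:-→d9:-→d10:-→d11:-→d12:-→d13:-→d14:-→d15:-→d16:H2→d17:-→d18:-→d19:-→d20:-→d21:-→d22:-→d23:-→d24:H4  best=H4
  + 196.103.80.0/20 (H0) depth=20
  + 173.36.82.128/28 (H3) depth=28
  ? 196.103.83.1  path d0:-→d1:-→d2:-→d3:-→d4:-→d5:-→d6:-→d7:-→d8:-→d9:-→d10:-→d11:-→d12:-→d13:-→d14:-→d15:-→d16:H2→d17:-→d18:-→d19:-→d20:H0→d21:-→d22:-→d23:-→d24:H4  best=H4
  ? 196.103.83.3  path d0:-→d1:-→d2:-→d3:-→d4:-→d5:-→d6:-→d7:-→d8:-→d9:-→d10:-→d11:-→d12:-→d13:-→d14:-→d15:-→d16:H2→d17:-→d18:-→d19:-→d20:H0→d21:-→d22:-→d23:-→d24:H4  best=H4
  + 173.32.0.0/12 (H0) depth=12
  + 196.0.0.0/8 (H1) depth=8
  ? 173.36.82.148  path d0:-→d1:-→d2:-→d3:-→d4:-→d5:-→d6:-→d7:-→d8:-→d9:-→d10:-→d11:-→d12:H0→d13:-→d14:-→d15:-→d16:H5→d17:-→d18:-→d19:-→d20:-→d21:-→d22:-→d23:-→d24:H4→d25:-→d26:-→d27:-  best=H4
  + 167.144.0.0/16 (H1) depth=16
  ? 196.103.80.16  path d0:-→d1:-→d2:-→d3:-→d4:-→d5:-→d6:-→d7:-→d8:H1→d9:-→d10:-→d11:-→d12:-→d13:-→d14:-→d15:-→d16:H2→d17:-→d18:-→d19:-→d20:H0→d21:-→d22:-  best=H0
  ? 196.103.83.186  path d0:-→d1:-→d2:-→d3:-→d4:-→d5:-→d6:-→d7:-→d8:H1→d9:-→d10:-→d11:-→d12:-→d13:-→d14:-→d15:-→d16:H2→d17:-→d18:-→d19:-→d20:H0→d21:-→d22:-→d23:-→d24:H4→d25:-→d26:-→d27:-→d28:H0→d29:-→d30:-  best=H0

== LOOKUPS ==
["H1","H1","H4","H4","H4","H2","H4","H4","H4","H4","H0","H0"]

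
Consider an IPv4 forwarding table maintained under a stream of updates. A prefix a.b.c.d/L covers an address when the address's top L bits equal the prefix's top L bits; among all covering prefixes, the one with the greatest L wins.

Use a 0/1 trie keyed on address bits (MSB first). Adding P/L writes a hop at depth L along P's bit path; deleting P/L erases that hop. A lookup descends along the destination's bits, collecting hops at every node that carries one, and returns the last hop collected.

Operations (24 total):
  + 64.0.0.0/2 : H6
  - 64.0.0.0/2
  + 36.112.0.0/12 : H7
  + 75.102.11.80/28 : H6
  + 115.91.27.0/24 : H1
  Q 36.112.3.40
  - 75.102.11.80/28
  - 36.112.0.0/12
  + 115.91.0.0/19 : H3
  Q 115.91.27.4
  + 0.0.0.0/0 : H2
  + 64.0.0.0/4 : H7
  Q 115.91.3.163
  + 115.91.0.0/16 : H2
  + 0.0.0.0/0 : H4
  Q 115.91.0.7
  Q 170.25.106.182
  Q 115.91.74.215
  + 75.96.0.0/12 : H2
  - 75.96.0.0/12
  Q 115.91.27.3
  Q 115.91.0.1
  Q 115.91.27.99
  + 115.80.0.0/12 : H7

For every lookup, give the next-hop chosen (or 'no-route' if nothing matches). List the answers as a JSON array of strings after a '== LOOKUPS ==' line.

Apply in order:
  + 64.0.0.0/2 (H6) depth=2
  del 64.0.0.0/2 (clear depth 2)
  + 36.112.0.0/12 (H7) depth=12
  + 75.102.11.80/28 (H6) depth=28
  + 115.91.27.0/24 (H1) depth=24
  lookup 36.112.3.40: bits 001001000111 walk d0:-→d1:-→d2:-→d3:-→d4:-→d5:-→d6:-→d7:-→d8:-→d9:-→d10:-→d11:-→d12:H7 -> H7
  del 75.102.11.80/28 (clear depth 28)
  del 36.112.0.0/12 (clear depth 12)
  + 115.91.0.0/19 (H3) depth=19
  lookup 115.91.27.4: bits 011100110101101100011011 walk d0:-→d1:-→d2:-→d3:-→d4:-→d5:-→d6:-→d7:-→d8:-→d9:-→d10:-→d11:-→d12:-→d13:-→d14:-→d15:-→d16:-→d17:-→d18:-→d19:H3→d20:-→d21:-→d22:-→d23:-→d24:H1 -> H1
  + 0.0.0.0/0 (H2) depth=0
  + 64.0.0.0/4 (H7) depth=4
  lookup 115.91.3.163: bits 0111001101011011000 walk d0:H2→d1:-→d2:-→d3:-→d4:-→d5:-→d6:-→d7:-→d8:-→d9:-→d10:-→d11:-→d12:-→d13:-→d14:-→d15:-→d16:-→d17:-→d18:-→d19:H3 -> H3
  + 115.91.0.0/16 (H2) depth=16
  + 0.0.0.0/0 (H4) depth=0
  lookup 115.91.0.7: bits 0111001101011011000 walk d0:H4→d1:-→d2:-→d3:-→d4:-→d5:-→d6:-→d7:-→d8:-→d9:-→d10:-→d11:-→d12:-→d13:-→d14:-→d15:-→d16:H2→d17:-→d18:-→d19:H3 -> H3
  lookup 170.25.106.182: bits ε walk d0:H4 -> H4
  lookup 115.91.74.215: bits 01110011010110110 walk d0:H4→d1:-→d2:-→d3:-→d4:-→d5:-→d6:-→d7:-→d8:-→d9:-→d10:-→d11:-→d12:-→d13:-→d14:-→d15:-→d16:H2→d17:- -> H2
  + 75.96.0.0/12 (H2) depth=12
  del 75.96.0.0/12 (clear depth 12)
  lookup 115.91.27.3: bits 011100110101101100011011 walk d0:H4→d1:-→d2:-→d3:-→d4:-→d5:-→d6:-→d7:-→d8:-→d9:-→d10:-→d11:-→d12:-→d13:-→d14:-→d15:-→d16:H2→d17:-→d18:-→d19:H3→d20:-→d21:-→d22:-→d23:-→d24:H1 -> H1
  lookup 115.91.0.1: bits 0111001101011011000 walk d0:H4→d1:-→d2:-→d3:-→d4:-→d5:-→d6:-→d7:-→d8:-→d9:-→d10:-→d11:-→d12:-→d13:-→d14:-→d15:-→d16:H2→d17:-→d18:-→d19:H3 -> H3
  lookup 115.91.27.99: bits 011100110101101100011011 walk d0:H4→d1:-→d2:-→d3:-→d4:-→d5:-→d6:-→d7:-→d8:-→d9:-→d10:-→d11:-→d12:-→d13:-→d14:-→d15:-→d16:H2→d17:-→d18:-→d19:H3→d20:-→d21:-→d22:-→d23:-→d24:H1 -> H1
  + 115.80.0.0/12 (H7) depth=12

== LOOKUPS ==
["H7","H1","H3","H3","H4","H2","H1","H3","H1"]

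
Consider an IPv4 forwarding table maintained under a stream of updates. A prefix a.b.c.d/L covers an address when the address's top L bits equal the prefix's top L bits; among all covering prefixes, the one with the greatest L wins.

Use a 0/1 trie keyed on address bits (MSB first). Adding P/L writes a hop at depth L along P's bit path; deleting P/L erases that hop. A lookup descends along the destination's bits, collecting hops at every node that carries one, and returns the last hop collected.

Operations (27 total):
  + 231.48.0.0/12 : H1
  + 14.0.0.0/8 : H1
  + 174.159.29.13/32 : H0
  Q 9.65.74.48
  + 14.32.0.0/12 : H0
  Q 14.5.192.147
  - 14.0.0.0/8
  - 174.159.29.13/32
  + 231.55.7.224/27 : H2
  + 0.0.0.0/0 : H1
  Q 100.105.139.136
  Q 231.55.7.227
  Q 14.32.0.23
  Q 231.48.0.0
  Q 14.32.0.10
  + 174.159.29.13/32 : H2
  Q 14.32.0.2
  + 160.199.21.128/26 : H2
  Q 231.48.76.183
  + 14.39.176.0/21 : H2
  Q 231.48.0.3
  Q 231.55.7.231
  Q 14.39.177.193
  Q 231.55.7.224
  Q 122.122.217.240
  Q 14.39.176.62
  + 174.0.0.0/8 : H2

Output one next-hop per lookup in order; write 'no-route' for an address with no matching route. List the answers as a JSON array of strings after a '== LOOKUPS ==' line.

Apply in order:
  add 231.48.0.0/12 -> H1 at depth 12
  add 14.0.0.0/8 -> H1 at depth 8
  add 174.159.29.13/32 -> H0 at depth 32
  ? 9.65.74.48  path d0:-→d1:-→d2:-→d3:-→d4:-→d5:-  best=no-route
  add 14.32.0.0/12 -> H0 at depth 12
  ? 14.5.192.147  path d0:-→d1:-→d2:-→d3:-→d4:-→d5:-→d6:-→d7:-→d8:H1→d9:-→d10:-  best=H1
  del 14.0.0.0/8 (clear depth 8)
  del 174.159.29.13/32 (clear depth 32)
  add 231.55.7.224/27 -> H2 at depth 27
  add 0.0.0.0/0 -> H1 at depth 0
  ? 100.105.139.136  path d0:H1→d1:-  best=H1
  ? 231.55.7.227  path d0:H1→d1:-→d2:-→d3:-→d4:-→d5:-→d6:-→d7:-→d8:-→d9:-→d10:-→d11:-→d12:H1→d13:-→d14:-→d15:-→d16:-→d17:-→d18:-→d19:-→d20:-→d21:-→d22:-→d23:-→d24:-→d25:-→d26:-→d27:H2  best=H2
  ? 14.32.0.23  path d0:H1→d1:-→d2:-→d3:-→d4:-→d5:-→d6:-→d7:-→d8:-→d9:-→d10:-→d11:-→d12:H0  best=H0
  ? 231.48.0.0  path d0:H1→d1:-→d2:-→d3:-→d4:-→d5:-→d6:-→d7:-→d8:-→d9:-→d10:-→d11:-→d12:H1→d13:-  best=H1
  ? 14.32.0.10  path d0:H1→d1:-→d2:-→d3:-→d4:-→d5:-→d6:-→d7:-→d8:-→d9:-→d10:-→d11:-→d12:H0  best=H0
  add 174.159.29.13/32 -> H2 at depth 32
  ? 14.32.0.2  path d0:H1→d1:-→d2:-→d3:-→d4:-→d5:-→d6:-→d7:-→d8:-→d9:-→d10:-→d11:-→d12:H0  best=H0
  add 160.199.21.128/26 -> H2 at depth 26
  ? 231.48.76.183  path d0:H1→d1:-→d2:-→d3:-→d4:-→d5:-→d6:-→d7:-→d8:-→d9:-→d10:-→d11:-→d12:H1→d13:-  best=H1
  add 14.39.176.0/21 -> H2 at depth 21
  ? 231.48.0.3  path d0:H1→d1:-→d2:-→d3:-→d4:-→d5:-→d6:-→d7:-→d8:-→d9:-→d10:-→d11:-→d12:H1→d13:-  best=H1
  ? 231.55.7.231  path d0:H1→d1:-→d2:-→d3:-→d4:-→d5:-→d6:-→d7:-→d8:-→d9:-→d10:-→d11:-→d12:H1→d13:-→d14:-→d15:-→d16:-→d17:-→d18:-→d19:-→d20:-→d21:-→d22:-→d23:-→d24:-→d25:-→d26:-→d27:H2  best=H2
  ? 14.39.177.193  path d0:H1→d1:-→d2:-→d3:-→d4:-→d5:-→d6:-→d7:-→d8:-→d9:-→d10:-→d11:-→d12:H0→d13:-→d14:-→d15:-→d16:-→d17:-→d18:-→d19:-→d20:-→d21:H2  best=H2
  ? 231.55.7.224  path d0:H1→d1:-→d2:-→d3:-→d4:-→d5:-→d6:-→d7:-→d8:-→d9:-→d10:-→d11:-→d12:H1→d13:-→d14:-→d15:-→d16:-→d17:-→d18:-→d19:-→d20:-→d21:-→d22:-→d23:-→d24:-→d25:-→d26:-→d27:H2  best=H2
  ? 122.122.217.240  path d0:H1→d1:-  best=H1
  ? 14.39.176.62  path d0:H1→d1:-→d2:-→d3:-→d4:-→d5:-→d6:-→d7:-→d8:-→d9:-→d10:-→d11:-→d12:H0→d13:-→d14:-→d15:-→d16:-→d17:-→d18:-→d19:-→d20:-→d21:H2  best=H2
  add 174.0.0.0/8 -> H2 at depth 8

== LOOKUPS ==
["no-route","H1","H1","H2","H0","H1","H0","H0","H1","H1","H2","H2","H2","H1","H2"]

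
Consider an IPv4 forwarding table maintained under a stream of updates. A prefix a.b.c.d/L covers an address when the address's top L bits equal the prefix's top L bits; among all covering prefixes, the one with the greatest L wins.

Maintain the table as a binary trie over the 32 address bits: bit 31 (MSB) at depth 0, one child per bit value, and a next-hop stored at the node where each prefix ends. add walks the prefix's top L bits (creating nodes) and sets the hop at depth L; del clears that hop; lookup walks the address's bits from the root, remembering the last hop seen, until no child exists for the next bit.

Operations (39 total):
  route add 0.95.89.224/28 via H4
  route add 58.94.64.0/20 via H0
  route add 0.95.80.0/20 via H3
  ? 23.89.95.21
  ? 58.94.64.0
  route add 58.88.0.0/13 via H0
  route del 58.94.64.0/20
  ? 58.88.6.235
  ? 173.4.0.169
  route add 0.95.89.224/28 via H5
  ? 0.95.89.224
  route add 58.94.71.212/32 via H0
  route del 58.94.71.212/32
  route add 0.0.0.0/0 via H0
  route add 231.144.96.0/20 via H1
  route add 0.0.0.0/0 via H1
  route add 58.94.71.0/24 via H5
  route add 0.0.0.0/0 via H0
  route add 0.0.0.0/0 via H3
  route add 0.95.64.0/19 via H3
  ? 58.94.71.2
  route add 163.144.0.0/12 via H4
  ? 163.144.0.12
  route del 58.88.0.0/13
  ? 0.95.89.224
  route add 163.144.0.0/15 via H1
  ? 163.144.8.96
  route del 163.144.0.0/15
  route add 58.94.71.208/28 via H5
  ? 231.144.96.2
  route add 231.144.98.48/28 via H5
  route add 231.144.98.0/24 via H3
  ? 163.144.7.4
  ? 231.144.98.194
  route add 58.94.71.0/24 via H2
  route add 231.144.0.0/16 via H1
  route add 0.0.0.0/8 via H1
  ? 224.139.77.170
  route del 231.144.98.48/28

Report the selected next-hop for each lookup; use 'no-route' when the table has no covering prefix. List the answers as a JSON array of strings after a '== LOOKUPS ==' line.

Process each operation:
  add 0.95.89.224/28 -> H4 at depth 28
  add 58.94.64.0/20 -> H0 at depth 20
  add 0.95.80.0/20 -> H3 at depth 20
  Q 23.89.95.21: descend 000 ; hops seen [∅] ; pick no-route
  Q 58.94.64.0: descend 00111010010111100100 ; hops seen [H0] ; pick H0
  add 58.88.0.0/13 -> H0 at depth 13
  - 58.94.64.0/20 clear@20
  Q 58.88.6.235: descend 0011101001011 ; hops seen [H0] ; pick H0
  Q 173.4.0.169: descend ε ; hops seen [∅] ; pick no-route
  add 0.95.89.224/28 -> H5 at depth 28
  Q 0.95.89.224: descend 0000000001011111010110011110 ; hops seen [H3,H5] ; pick H5
  add 58.94.71.212/32 -> H0 at depth 32
  - 58.94.71.212/32 clear@32
  add 0.0.0.0/0 -> H0 at depth 0
  add 231.144.96.0/20 -> H1 at depth 20
  add 0.0.0.0/0 -> H1 at depth 0
  add 58.94.71.0/24 -> H5 at depth 24
  add 0.0.0.0/0 -> H0 at depth 0
  add 0.0.0.0/0 -> H3 at depth 0
  add 0.95.64.0/19 -> H3 at depth 19
  Q 58.94.71.2: descend 001110100101111001000111 ; hops seen [H3,H0,H5] ; pick H5
  add 163.144.0.0/12 -> H4 at depth 12
  Q 163.144.0.12: descend 101000111001 ; hops seen [H3,H4] ; pick H4
  - 58.88.0.0/13 clear@13
  Q 0.95.89.224: descend 0000000001011111010110011110 ; hops seen [H3,H3,H3,H5] ; pick H5
  add 163.144.0.0/15 -> H1 at depth 15
  Q 163.144.8.96: descend 101000111001000 ; hops seen [H3,H4,H1] ; pick H1
  - 163.144.0.0/15 clear@15
  add 58.94.71.208/28 -> H5 at depth 28
  Q 231.144.96.2: descend 11100111100100000110 ; hops seen [H3,H1] ; pick H1
  add 231.144.98.48/28 -> H5 at depth 28
  add 231.144.98.0/24 -> H3 at depth 24
  Q 163.144.7.4: descend 101000111001000 ; hops seen [H3,H4] ; pick H4
  Q 231.144.98.194: descend 111001111001000001100010 ; hops seen [H3,H1,H3] ; pick H3
  add 58.94.71.0/24 -> H2 at depth 24
  add 231.144.0.0/16 -> H1 at depth 16
  add 0.0.0.0/8 -> H1 at depth 8
  Q 224.139.77.170: descend 11100 ; hops seen [H3] ; pick H3
  - 231.144.98.48/28 clear@28

== LOOKUPS ==
["no-route","H0","H0","no-route","H5","H5","H4","H5","H1","H1","H4","H3","H3"]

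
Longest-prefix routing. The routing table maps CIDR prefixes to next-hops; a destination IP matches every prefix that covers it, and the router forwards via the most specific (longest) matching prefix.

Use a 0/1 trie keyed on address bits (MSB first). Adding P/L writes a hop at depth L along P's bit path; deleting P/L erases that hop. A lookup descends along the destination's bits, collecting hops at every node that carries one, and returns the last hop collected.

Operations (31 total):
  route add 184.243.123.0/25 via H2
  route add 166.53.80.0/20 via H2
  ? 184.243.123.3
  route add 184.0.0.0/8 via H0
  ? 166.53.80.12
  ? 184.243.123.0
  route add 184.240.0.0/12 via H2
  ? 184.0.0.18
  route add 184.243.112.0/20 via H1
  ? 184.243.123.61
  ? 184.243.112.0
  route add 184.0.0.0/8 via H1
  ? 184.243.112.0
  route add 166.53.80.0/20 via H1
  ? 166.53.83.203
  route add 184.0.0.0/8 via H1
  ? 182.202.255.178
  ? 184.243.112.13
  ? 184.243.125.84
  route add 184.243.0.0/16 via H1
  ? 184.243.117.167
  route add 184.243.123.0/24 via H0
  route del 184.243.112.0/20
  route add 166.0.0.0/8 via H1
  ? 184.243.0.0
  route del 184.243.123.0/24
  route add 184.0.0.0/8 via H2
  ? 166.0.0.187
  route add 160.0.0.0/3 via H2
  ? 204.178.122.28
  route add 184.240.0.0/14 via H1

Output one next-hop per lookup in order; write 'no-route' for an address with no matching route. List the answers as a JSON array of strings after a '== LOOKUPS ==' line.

Trace:
  add 184.243.123.0/25 -> H2 at depth 25
  add 166.53.80.0/20 -> H2 at depth 20
  ? 184.243.123.3  path d0:-→d1:-→d2:-→d3:-→d4:-→d5:-→d6:-→d7:-→d8:-→d9:-→d10:-→d11:-→d12:-→d13:-→d14:-→d15:-→d16:-→d17:-→d18:-→d19:-→d20:-→d21:-→d22:-→d23:-→d24:-→d25:H2  best=H2
  add 184.0.0.0/8 -> H0 at depth 8
  ? 166.53.80.12  path d0:-→d1:-→d2:-→d3:-→d4:-→d5:-→d6:-→d7:-→d8:-→d9:-→d10:-→d11:-→d12:-→d13:-→d14:-→d15:-→d16:-→d17:-→d18:-→d19:-→d20:H2  best=H2
  ? 184.243.123.0  path d0:-→d1:-→d2:-→d3:-→d4:-→d5:-→d6:-→d7:-→d8:H0→d9:-→d10:-→d11:-→d12:-→d13:-→d14:-→d15:-→d16:-→d17:-→d18:-→d19:-→d20:-→d21:-→d22:-→d23:-→d24:-→d25:H2  best=H2
  add 184.240.0.0/12 -> H2 at depth 12
  ? 184.0.0.18  path d0:-→d1:-→d2:-→d3:-→d4:-→d5:-→d6:-→d7:-→d8:H0  best=H0
  add 184.243.112.0/20 -> H1 at depth 20
  ? 184.243.123.61  path d0:-→d1:-→d2:-→d3:-→d4:-→d5:-→d6:-→d7:-→d8:H0→d9:-→d10:-→d11:-→d12:H2→d13:-→d14:-→d15:-→d16:-→d17:-→d18:-→d19:-→d20:H1→d21:-→d22:-→d23:-→d24:-→d25:H2  best=H2
  ? 184.243.112.0  path d0:-→d1:-→d2:-→d3:-→d4:-→d5:-→d6:-→d7:-→d8:H0→d9:-→d10:-→d11:-→d12:H2→d13:-→d14:-→d15:-→d16:-→d17:-→d18:-→d19:-→d20:H1  best=H1
  add 184.0.0.0/8 -> H1 at depth 8
  ? 184.243.112.0  path d0:-→d1:-→d2:-→d3:-→d4:-→d5:-→d6:-→d7:-→d8:H1→d9:-→d10:-→d11:-→d12:H2→d13:-→d14:-→d15:-→d16:-→d17:-→d18:-→d19:-→d20:H1  best=H1
  add 166.53.80.0/20 -> H1 at depth 20
  ? 166.53.83.203  path d0:-→d1:-→d2:-→d3:-→d4:-→d5:-→d6:-→d7:-→d8:-→d9:-→d10:-→d11:-→d12:-→d13:-→d14:-→d15:-→d16:-→d17:-→d18:-→d19:-→d20:H1  best=H1
  add 184.0.0.0/8 -> H1 at depth 8
  ? 182.202.255.178  path d0:-→d1:-→d2:-→d3:-→d4:-  best=no-route
  ? 184.243.112.13  path d0:-→d1:-→d2:-→d3:-→d4:-→d5:-→d6:-→d7:-→d8:H1→d9:-→d10:-→d11:-→d12:H2→d13:-→d14:-→d15:-→d16:-→d17:-→d18:-→d19:-→d20:H1  best=H1
  ? 184.243.125.84  path d0:-→d1:-→d2:-→d3:-→d4:-→d5:-→d6:-→d7:-→d8:H1→d9:-→d10:-→d11:-→d12:H2→d13:-→d14:-→d15:-→d16:-→d17:-→d18:-→d19:-→d20:H1→d21:-  best=H1
  add 184.243.0.0/16 -> H1 at depth 16
  ? 184.243.117.167  path d0:-→d1:-→d2:-→d3:-→d4:-→d5:-→d6:-→d7:-→d8:H1→d9:-→d10:-→d11:-→d12:H2→d13:-→d14:-→d15:-→d16:H1→d17:-→d18:-→d19:-→d20:H1  best=H1
  add 184.243.123.0/24 -> H0 at depth 24
  del 184.243.112.0/20 (clear depth 20)
  add 166.0.0.0/8 -> H1 at depth 8
  ? 184.243.0.0  path d0:-→d1:-→d2:-→d3:-→d4:-→d5:-→d6:-→d7:-→d8:H1→d9:-→d10:-→d11:-→d12:H2→d13:-→d14:-→d15:-→d16:H1→d17:-  best=H1
  del 184.243.123.0/24 (clear depth 24)
  add 184.0.0.0/8 -> H2 at depth 8
  ? 166.0.0.187  path d0:-→d1:-→d2:-→d3:-→d4:-→d5:-→d6:-→d7:-→d8:H1→d9:-→d10:-  best=H1
  add 160.0.0.0/3 -> H2 at depth 3
  ? 204.178.122.28  path d0:-→d1:-  best=no-route
  add 184.240.0.0/14 -> H1 at depth 14

== LOOKUPS ==
["H2","H2","H2","H0","H2","H1","H1","H1","no-route","H1","H1","H1","H1","H1","no-route"]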